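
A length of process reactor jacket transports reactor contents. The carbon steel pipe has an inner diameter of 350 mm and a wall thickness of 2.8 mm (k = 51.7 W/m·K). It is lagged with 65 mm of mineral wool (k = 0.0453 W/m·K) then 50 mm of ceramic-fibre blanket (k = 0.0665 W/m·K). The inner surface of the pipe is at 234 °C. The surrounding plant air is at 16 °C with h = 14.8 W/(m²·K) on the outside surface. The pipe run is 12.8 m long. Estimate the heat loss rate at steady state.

Q ≈ 1770 W

Per-layer cylindrical resistances, series-summed:
R_carbon steel pipe wall = ln(177.8/175)/(2π×51.7×12.8) = 3.818×10^-6 K/W
R_mineral wool = ln(242.8/177.8)/(2π×0.0453×12.8) = 0.08552 K/W
R_ceramic-fibre blanket = ln(292.8/242.8)/(2π×0.0665×12.8) = 0.03501 K/W
R_outer film = 1/(h_o·2πr_oL) = 1/(14.8×2π×0.2928×12.8) = 0.002869 K/W
R_total = 0.1234 K/W
Q = ΔT/R_total = 218/0.1234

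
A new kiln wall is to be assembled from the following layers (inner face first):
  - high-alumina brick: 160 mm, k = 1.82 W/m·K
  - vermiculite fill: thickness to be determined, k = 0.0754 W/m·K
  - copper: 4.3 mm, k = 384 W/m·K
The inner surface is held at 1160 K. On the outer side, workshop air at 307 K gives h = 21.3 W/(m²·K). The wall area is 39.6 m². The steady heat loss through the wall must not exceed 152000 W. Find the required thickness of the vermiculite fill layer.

L ≈ 6.59 mm

Series thermal resistances:
R_high-alumina brick = L/(kA) = 0.16/(1.82×39.6) = 0.00222 K/W
R_copper = L/(kA) = 0.0043/(384×39.6) = 2.828×10^-7 K/W
R_outer film = 1/(h_o·A) = 1/(21.3×39.6) = 0.001186 K/W
Sum of the known resistances R_other = 0.003406 K/W
Required total resistance R_tot = ΔT/Q_allow = 853/152000 = 0.005612 K/W
R_vermiculite fill = R_tot − R_other = 0.002206 K/W
L = R·k·A = 0.002206×0.0754×39.6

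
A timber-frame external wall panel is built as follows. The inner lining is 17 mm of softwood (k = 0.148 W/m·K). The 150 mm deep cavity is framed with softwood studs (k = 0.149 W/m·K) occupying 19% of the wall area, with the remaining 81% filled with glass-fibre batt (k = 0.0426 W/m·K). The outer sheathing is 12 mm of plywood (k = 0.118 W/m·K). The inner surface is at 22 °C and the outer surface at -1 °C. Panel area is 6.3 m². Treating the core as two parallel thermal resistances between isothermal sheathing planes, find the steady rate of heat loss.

Q ≈ 55.6 W

Sheathing layers in series; stud and cavity paths in parallel between them.
R_inner = 0.017/(0.148×6.3) = 0.01823 K/W
R_stud  = 0.15/(0.149×0.19×6.3) = 0.841 K/W
R_cav   = 0.15/(0.0426×0.81×6.3) = 0.69 K/W
1/R_core = 1/R_stud + 1/R_cav → R_core = 0.379 K/W
R_outer = 0.012/(0.118×6.3) = 0.01614 K/W
R_total = 0.4134 K/W
Q = ΔT/R_total = 23/0.4134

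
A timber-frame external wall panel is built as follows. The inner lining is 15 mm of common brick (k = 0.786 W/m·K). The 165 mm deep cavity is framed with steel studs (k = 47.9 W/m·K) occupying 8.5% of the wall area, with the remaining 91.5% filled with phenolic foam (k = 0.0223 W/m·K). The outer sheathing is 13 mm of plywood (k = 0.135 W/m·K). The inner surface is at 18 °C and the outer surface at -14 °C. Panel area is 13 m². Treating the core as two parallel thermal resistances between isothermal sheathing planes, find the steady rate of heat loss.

Q ≈ 2670 W

Sheathing layers in series; stud and cavity paths in parallel between them.
R_inner = 0.015/(0.786×13) = 0.001468 K/W
R_stud  = 0.165/(47.9×0.085×13) = 0.003117 K/W
R_cav   = 0.165/(0.0223×0.915×13) = 0.622 K/W
1/R_core = 1/R_stud + 1/R_cav → R_core = 0.003102 K/W
R_outer = 0.013/(0.135×13) = 0.007407 K/W
R_total = 0.01198 K/W
Q = ΔT/R_total = 32/0.01198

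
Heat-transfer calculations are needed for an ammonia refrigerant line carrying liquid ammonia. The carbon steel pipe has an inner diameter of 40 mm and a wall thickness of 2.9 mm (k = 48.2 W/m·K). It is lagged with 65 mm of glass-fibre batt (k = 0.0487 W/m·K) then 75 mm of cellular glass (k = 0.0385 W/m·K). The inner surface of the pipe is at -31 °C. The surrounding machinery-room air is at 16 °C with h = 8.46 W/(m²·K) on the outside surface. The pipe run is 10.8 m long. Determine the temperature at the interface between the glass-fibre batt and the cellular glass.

For a radial system each layer contributes R = ln(r_out/r_in)/(2πkL); films add R = 1/(hA).
R_carbon steel pipe wall = ln(22.9/20)/(2π×48.2×10.8) = 4.14×10^-5 K/W
R_glass-fibre batt = ln(87.9/22.9)/(2π×0.0487×10.8) = 0.407 K/W
R_cellular glass = ln(162.9/87.9)/(2π×0.0385×10.8) = 0.2361 K/W
R_outer film = 1/(h_o·2πr_oL) = 1/(8.46×2π×0.1629×10.8) = 0.01069 K/W
R_total = 0.6539 K/W
Q = ΔT/R_total = 47/0.6539
Q = 71.9 W
T_interface = T_inner + Q·ΣR(inner→interface) = -31 + 71.9×0.4071

T ≈ -1.74 °C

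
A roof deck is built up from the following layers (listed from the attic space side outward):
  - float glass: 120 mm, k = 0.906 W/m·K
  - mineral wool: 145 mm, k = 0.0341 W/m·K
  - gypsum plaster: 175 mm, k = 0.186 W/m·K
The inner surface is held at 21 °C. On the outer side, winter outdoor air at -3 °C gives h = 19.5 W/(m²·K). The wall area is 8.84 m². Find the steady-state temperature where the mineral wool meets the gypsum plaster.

T ≈ 1.43 °C

Using the resistance-network approach (series):
R_float glass = L/(kA) = 0.12/(0.906×8.84) = 0.01498 K/W
R_mineral wool = L/(kA) = 0.145/(0.0341×8.84) = 0.481 K/W
R_gypsum plaster = L/(kA) = 0.175/(0.186×8.84) = 0.1064 K/W
R_outer film = 1/(h_o·A) = 1/(19.5×8.84) = 0.005801 K/W
R_total = 0.6082 K/W;  Q = ΔT/R_total = 24/0.6082 = 39.46 W
T_interface = T_inner − Q·ΣR(inner→interface) = 21 − 39.5×0.496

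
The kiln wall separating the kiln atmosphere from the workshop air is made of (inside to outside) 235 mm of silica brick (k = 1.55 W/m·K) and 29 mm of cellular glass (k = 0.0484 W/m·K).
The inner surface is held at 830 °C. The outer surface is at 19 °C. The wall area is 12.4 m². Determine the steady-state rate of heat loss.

Thermal resistances in series:
R_silica brick = L/(kA) = 0.235/(1.55×12.4) = 0.01223 K/W
R_cellular glass = L/(kA) = 0.029/(0.0484×12.4) = 0.04832 K/W
R_total = 0.06055 K/W
Q = ΔT / R_total = 811 / 0.06055

Q ≈ 13400 W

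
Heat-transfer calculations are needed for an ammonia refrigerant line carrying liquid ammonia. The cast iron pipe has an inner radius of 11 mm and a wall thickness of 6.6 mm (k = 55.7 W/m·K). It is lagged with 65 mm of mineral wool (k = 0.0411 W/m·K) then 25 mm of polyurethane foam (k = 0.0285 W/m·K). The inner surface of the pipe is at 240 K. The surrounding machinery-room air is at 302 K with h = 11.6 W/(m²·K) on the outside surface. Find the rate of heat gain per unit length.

q′ ≈ 8.17 W/m

Radial resistances (cylindrical: R_cond = ln(r_o/r_i)/(2πkL), R_conv = 1/(h·2πrL)):
R_cast iron pipe wall = ln(17.6/11)/(2π×55.7×1) = 0.001343 K/W
R_mineral wool = ln(82.6/17.6)/(2π×0.0411×1) = 5.987 K/W
R_polyurethane foam = ln(107.6/82.6)/(2π×0.0285×1) = 1.477 K/W
R_outer film = 1/(h_o·2πr_oL) = 1/(11.6×2π×0.1076×1) = 0.1275 K/W
R_total = 7.593 K/W
Q = ΔT/R_total = 62/7.593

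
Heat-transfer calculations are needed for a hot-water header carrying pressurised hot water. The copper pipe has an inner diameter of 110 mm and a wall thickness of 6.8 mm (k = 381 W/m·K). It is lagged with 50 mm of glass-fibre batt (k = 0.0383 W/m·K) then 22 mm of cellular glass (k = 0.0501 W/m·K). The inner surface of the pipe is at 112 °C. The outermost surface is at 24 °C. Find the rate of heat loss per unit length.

q′ ≈ 29 W/m

Per-layer cylindrical resistances, series-summed:
R_copper pipe wall = ln(61.8/55)/(2π×381×1) = 4.869×10^-5 K/W
R_glass-fibre batt = ln(111.8/61.8)/(2π×0.0383×1) = 2.463 K/W
R_cellular glass = ln(133.8/111.8)/(2π×0.0501×1) = 0.5707 K/W
R_total = 3.034 K/W
Q = ΔT/R_total = 88/3.034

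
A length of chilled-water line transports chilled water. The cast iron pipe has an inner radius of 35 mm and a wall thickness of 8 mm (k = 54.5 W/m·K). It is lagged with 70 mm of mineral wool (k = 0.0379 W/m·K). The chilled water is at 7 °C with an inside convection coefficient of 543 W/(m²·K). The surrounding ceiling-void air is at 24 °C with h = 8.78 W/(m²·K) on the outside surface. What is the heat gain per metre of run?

For a radial system each layer contributes R = ln(r_out/r_in)/(2πkL); films add R = 1/(hA).
R_inner film = 1/(h_i·2πr₁L) = 1/(543×2π×0.035×1) = 0.008374 K/W
R_cast iron pipe wall = ln(43/35)/(2π×54.5×1) = 6.011×10^-4 K/W
R_mineral wool = ln(113/43)/(2π×0.0379×1) = 4.057 K/W
R_outer film = 1/(h_o·2πr_oL) = 1/(8.78×2π×0.113×1) = 0.1604 K/W
R_total = 4.227 K/W
Q = ΔT/R_total = 17/4.227

q′ ≈ 4.02 W/m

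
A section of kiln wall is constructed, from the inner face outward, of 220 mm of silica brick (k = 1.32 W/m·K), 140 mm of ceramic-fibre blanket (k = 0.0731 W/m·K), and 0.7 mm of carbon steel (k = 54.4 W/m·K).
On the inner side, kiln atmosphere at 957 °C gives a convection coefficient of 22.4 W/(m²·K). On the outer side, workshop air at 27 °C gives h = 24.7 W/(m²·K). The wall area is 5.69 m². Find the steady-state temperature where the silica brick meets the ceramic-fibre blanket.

T ≈ 866 °C

Thermal resistances in series:
R_inner film = 1/(h_i·A) = 1/(22.4×5.69) = 0.007846 K/W
R_silica brick = L/(kA) = 0.22/(1.32×5.69) = 0.02929 K/W
R_ceramic-fibre blanket = L/(kA) = 0.14/(0.0731×5.69) = 0.3366 K/W
R_carbon steel = L/(kA) = 0.0007/(54.4×5.69) = 2.261×10^-6 K/W
R_outer film = 1/(h_o·A) = 1/(24.7×5.69) = 0.007115 K/W
R_total = 0.3808 K/W;  Q = ΔT/R_total = 930/0.3808 = 2442 W
T_interface = T_inner − Q·ΣR(inner→interface) = 957 − 2440×0.03714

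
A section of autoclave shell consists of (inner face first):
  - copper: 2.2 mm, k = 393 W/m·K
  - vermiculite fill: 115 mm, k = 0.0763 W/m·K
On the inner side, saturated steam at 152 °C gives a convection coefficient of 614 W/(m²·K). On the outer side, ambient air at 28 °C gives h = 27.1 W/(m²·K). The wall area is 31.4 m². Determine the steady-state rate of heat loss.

Thermal resistances in series:
R_inner film = 1/(h_i·A) = 1/(614×31.4) = 5.187×10^-5 K/W
R_copper = L/(kA) = 0.0022/(393×31.4) = 1.783×10^-7 K/W
R_vermiculite fill = L/(kA) = 0.115/(0.0763×31.4) = 0.048 K/W
R_outer film = 1/(h_o·A) = 1/(27.1×31.4) = 0.001175 K/W
R_total = 0.04923 K/W
Q = ΔT / R_total = 124 / 0.04923

Q ≈ 2520 W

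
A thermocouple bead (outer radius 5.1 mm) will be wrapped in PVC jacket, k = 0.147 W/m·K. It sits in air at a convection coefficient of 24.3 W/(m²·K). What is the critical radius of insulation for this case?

r_cr ≈ 12.1 mm

For a sphere r_cr = 2k/h = 2×0.147/24.3
r_cr = 12.1 mm; since the bare radius (5.1 mm) is below r_cr, adding a thin layer of insulation will *increase* heat loss.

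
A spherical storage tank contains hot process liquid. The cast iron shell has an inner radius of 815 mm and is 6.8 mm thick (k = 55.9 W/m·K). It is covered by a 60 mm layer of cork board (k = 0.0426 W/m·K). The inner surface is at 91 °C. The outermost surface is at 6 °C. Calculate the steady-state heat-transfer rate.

For a spherical shell R = (1/r₁ − 1/r₂)/(4πk); film R = 1/(h·4πr²). In series:
R_cast iron shell = (1/0.815 − 1/0.8218)/(4π×55.9) = 1.445×10^-5 K/W
R_cork board = (1/0.8218 − 1/0.8818)/(4π×0.0426) = 0.1547 K/W
R_total = 0.1547 K/W
Q = ΔT/R_total = 85/0.1547

Q ≈ 550 W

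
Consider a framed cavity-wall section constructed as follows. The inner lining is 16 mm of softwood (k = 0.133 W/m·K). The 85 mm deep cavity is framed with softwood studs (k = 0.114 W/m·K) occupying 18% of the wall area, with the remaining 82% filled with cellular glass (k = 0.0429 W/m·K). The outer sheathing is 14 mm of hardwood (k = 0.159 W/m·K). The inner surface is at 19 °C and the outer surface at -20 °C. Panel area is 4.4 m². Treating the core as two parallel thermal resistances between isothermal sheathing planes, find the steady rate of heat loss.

Sheathing layers in series; stud and cavity paths in parallel between them.
R_inner = 0.016/(0.133×4.4) = 0.02734 K/W
R_stud  = 0.085/(0.114×0.18×4.4) = 0.9414 K/W
R_cav   = 0.085/(0.0429×0.82×4.4) = 0.5492 K/W
1/R_core = 1/R_stud + 1/R_cav → R_core = 0.3468 K/W
R_outer = 0.014/(0.159×4.4) = 0.02001 K/W
R_total = 0.3942 K/W
Q = ΔT/R_total = 39/0.3942

Q ≈ 98.9 W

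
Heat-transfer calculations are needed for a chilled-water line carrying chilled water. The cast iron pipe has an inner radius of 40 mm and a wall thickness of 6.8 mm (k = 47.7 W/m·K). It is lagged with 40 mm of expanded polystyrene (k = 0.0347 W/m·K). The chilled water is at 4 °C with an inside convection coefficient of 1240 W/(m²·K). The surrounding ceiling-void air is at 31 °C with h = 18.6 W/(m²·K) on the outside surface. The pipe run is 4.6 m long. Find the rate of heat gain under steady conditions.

Q ≈ 42.3 W

Cylindrical conduction, so R = ln(r₂/r₁)/(2πkL) per layer, in series:
R_inner film = 1/(h_i·2πr₁L) = 1/(1240×2π×0.04×4.6) = 6.976×10^-4 K/W
R_cast iron pipe wall = ln(46.8/40)/(2π×47.7×4.6) = 1.139×10^-4 K/W
R_expanded polystyrene = ln(86.8/46.8)/(2π×0.0347×4.6) = 0.6159 K/W
R_outer film = 1/(h_o·2πr_oL) = 1/(18.6×2π×0.0868×4.6) = 0.02143 K/W
R_total = 0.6382 K/W
Q = ΔT/R_total = 27/0.6382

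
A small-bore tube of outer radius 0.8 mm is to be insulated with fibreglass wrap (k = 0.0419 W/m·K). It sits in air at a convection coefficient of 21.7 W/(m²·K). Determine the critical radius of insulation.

For a cylinder r_cr = k/h = 0.0419/21.7
r_cr = 1.93 mm; since the bare radius (0.8 mm) is below r_cr, adding a thin layer of insulation will *increase* heat loss.

r_cr ≈ 1.93 mm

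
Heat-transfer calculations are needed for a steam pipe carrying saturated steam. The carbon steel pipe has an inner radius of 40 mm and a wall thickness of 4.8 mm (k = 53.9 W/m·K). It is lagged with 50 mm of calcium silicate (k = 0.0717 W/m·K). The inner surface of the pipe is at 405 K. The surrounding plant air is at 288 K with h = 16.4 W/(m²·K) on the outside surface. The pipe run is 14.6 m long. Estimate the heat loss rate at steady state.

Radial resistances (cylindrical: R_cond = ln(r_o/r_i)/(2πkL), R_conv = 1/(h·2πrL)):
R_carbon steel pipe wall = ln(44.8/40)/(2π×53.9×14.6) = 2.292×10^-5 K/W
R_calcium silicate = ln(94.8/44.8)/(2π×0.0717×14.6) = 0.114 K/W
R_outer film = 1/(h_o·2πr_oL) = 1/(16.4×2π×0.0948×14.6) = 0.007012 K/W
R_total = 0.121 K/W
Q = ΔT/R_total = 117/0.121

Q ≈ 967 W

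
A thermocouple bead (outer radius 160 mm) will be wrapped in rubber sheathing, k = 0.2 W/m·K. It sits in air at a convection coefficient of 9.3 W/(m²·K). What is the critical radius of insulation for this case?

For a sphere r_cr = 2k/h = 2×0.2/9.3
r_cr = 43 mm; since the bare radius (160 mm) is above r_cr, any added insulation will reduce heat loss.

r_cr ≈ 43 mm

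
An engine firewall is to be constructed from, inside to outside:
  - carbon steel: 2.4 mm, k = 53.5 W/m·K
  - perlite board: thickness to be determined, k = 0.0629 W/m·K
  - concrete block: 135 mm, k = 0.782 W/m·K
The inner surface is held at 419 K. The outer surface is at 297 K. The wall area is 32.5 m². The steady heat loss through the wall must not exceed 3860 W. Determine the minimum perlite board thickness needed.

Series thermal resistances:
R_carbon steel = L/(kA) = 0.0024/(53.5×32.5) = 1.38×10^-6 K/W
R_concrete block = L/(kA) = 0.135/(0.782×32.5) = 0.005312 K/W
Sum of the known resistances R_other = 0.005313 K/W
Required total resistance R_tot = ΔT/Q_allow = 122/3860 = 0.03161 K/W
R_perlite board = R_tot − R_other = 0.02629 K/W
L = R·k·A = 0.02629×0.0629×32.5

L ≈ 53.7 mm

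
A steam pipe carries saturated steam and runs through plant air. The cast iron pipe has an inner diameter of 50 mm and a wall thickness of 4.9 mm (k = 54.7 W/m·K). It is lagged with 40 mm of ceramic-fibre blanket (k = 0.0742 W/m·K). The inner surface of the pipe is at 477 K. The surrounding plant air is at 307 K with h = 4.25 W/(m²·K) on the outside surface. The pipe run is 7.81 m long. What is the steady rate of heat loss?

Q ≈ 563 W

Radial resistances (cylindrical: R_cond = ln(r_o/r_i)/(2πkL), R_conv = 1/(h·2πrL)):
R_cast iron pipe wall = ln(29.9/25)/(2π×54.7×7.81) = 6.668×10^-5 K/W
R_ceramic-fibre blanket = ln(69.9/29.9)/(2π×0.0742×7.81) = 0.2332 K/W
R_outer film = 1/(h_o·2πr_oL) = 1/(4.25×2π×0.0699×7.81) = 0.0686 K/W
R_total = 0.3019 K/W
Q = ΔT/R_total = 170/0.3019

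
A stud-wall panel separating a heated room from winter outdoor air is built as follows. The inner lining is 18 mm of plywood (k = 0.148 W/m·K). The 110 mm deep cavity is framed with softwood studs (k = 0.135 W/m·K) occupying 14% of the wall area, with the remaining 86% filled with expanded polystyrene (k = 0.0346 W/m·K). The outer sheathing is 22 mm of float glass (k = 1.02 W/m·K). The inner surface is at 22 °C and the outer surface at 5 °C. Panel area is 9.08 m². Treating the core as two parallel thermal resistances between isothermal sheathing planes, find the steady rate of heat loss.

Sheathing layers in series; stud and cavity paths in parallel between them.
R_inner = 0.018/(0.148×9.08) = 0.01339 K/W
R_stud  = 0.11/(0.135×0.14×9.08) = 0.641 K/W
R_cav   = 0.11/(0.0346×0.86×9.08) = 0.4071 K/W
1/R_core = 1/R_stud + 1/R_cav → R_core = 0.249 K/W
R_outer = 0.022/(1.02×9.08) = 0.002375 K/W
R_total = 0.2648 K/W
Q = ΔT/R_total = 17/0.2648

Q ≈ 64.2 W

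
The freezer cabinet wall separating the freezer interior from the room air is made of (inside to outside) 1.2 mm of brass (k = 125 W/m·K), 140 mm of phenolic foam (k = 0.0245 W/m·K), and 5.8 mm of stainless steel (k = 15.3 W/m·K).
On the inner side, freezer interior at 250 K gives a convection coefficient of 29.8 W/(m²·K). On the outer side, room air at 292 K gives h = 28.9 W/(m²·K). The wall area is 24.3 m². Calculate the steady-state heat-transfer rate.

Series thermal resistances:
R_inner film = 1/(h_i·A) = 1/(29.8×24.3) = 0.001381 K/W
R_brass = L/(kA) = 0.0012/(125×24.3) = 3.951×10^-7 K/W
R_phenolic foam = L/(kA) = 0.14/(0.0245×24.3) = 0.2352 K/W
R_stainless steel = L/(kA) = 0.0058/(15.3×24.3) = 1.56×10^-5 K/W
R_outer film = 1/(h_o·A) = 1/(28.9×24.3) = 0.001424 K/W
R_total = 0.238 K/W
Q = ΔT / R_total = 42 / 0.238

Q ≈ 176 W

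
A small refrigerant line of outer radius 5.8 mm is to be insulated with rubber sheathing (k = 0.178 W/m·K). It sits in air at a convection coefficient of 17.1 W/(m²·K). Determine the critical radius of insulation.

r_cr ≈ 10.4 mm

For a cylinder r_cr = k/h = 0.178/17.1
r_cr = 10.4 mm; since the bare radius (5.8 mm) is below r_cr, adding a thin layer of insulation will *increase* heat loss.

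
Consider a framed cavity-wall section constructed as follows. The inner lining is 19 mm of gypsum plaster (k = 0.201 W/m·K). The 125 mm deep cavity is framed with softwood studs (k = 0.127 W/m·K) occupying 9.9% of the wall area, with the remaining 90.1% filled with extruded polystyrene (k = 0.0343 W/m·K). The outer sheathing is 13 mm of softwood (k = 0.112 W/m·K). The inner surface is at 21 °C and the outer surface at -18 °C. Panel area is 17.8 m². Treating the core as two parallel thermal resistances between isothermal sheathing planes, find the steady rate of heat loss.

Q ≈ 225 W

Sheathing layers in series; stud and cavity paths in parallel between them.
R_inner = 0.019/(0.201×17.8) = 0.005311 K/W
R_stud  = 0.125/(0.127×0.099×17.8) = 0.5585 K/W
R_cav   = 0.125/(0.0343×0.901×17.8) = 0.2272 K/W
1/R_core = 1/R_stud + 1/R_cav → R_core = 0.1615 K/W
R_outer = 0.013/(0.112×17.8) = 0.006521 K/W
R_total = 0.1734 K/W
Q = ΔT/R_total = 39/0.1734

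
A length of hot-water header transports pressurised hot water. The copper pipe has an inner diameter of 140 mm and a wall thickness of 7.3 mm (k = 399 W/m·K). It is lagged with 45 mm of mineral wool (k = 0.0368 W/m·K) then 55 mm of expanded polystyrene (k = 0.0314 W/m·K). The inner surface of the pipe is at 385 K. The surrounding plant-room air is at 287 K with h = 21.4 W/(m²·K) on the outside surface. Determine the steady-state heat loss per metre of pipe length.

Radial resistances (cylindrical: R_cond = ln(r_o/r_i)/(2πkL), R_conv = 1/(h·2πrL)):
R_copper pipe wall = ln(77.3/70)/(2π×399×1) = 3.957×10^-5 K/W
R_mineral wool = ln(122.3/77.3)/(2π×0.0368×1) = 1.984 K/W
R_expanded polystyrene = ln(177.3/122.3)/(2π×0.0314×1) = 1.882 K/W
R_outer film = 1/(h_o·2πr_oL) = 1/(21.4×2π×0.1773×1) = 0.04195 K/W
R_total = 3.908 K/W
Q = ΔT/R_total = 98/3.908

q′ ≈ 25.1 W/m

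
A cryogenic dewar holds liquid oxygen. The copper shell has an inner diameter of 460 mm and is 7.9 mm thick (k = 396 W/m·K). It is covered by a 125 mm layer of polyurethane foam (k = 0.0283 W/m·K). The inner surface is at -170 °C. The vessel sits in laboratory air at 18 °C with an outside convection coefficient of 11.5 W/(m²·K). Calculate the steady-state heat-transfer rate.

For a spherical shell R = (1/r₁ − 1/r₂)/(4πk); film R = 1/(h·4πr²). In series:
R_copper shell = (1/0.23 − 1/0.2379)/(4π×396) = 2.901×10^-5 K/W
R_polyurethane foam = (1/0.2379 − 1/0.3629)/(4π×0.0283) = 4.071 K/W
R_outer film = 1/(h·4πr_o²) = 1/(11.5×4π×0.3629²) = 0.05254 K/W
R_total = 4.124 K/W
Q = ΔT/R_total = 188/4.124

Q ≈ 45.6 W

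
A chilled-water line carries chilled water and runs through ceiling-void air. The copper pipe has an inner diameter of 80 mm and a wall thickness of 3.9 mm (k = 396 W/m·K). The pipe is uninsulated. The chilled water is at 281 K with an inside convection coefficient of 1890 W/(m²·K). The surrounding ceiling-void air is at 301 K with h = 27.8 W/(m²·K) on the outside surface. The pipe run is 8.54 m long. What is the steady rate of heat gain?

Cylindrical conduction, so R = ln(r₂/r₁)/(2πkL) per layer, in series:
R_inner film = 1/(h_i·2πr₁L) = 1/(1890×2π×0.04×8.54) = 2.465×10^-4 K/W
R_copper pipe wall = ln(43.9/40)/(2π×396×8.54) = 4.378×10^-6 K/W
R_outer film = 1/(h_o·2πr_oL) = 1/(27.8×2π×0.0439×8.54) = 0.01527 K/W
R_total = 0.01552 K/W
Q = ΔT/R_total = 20/0.01552

Q ≈ 1290 W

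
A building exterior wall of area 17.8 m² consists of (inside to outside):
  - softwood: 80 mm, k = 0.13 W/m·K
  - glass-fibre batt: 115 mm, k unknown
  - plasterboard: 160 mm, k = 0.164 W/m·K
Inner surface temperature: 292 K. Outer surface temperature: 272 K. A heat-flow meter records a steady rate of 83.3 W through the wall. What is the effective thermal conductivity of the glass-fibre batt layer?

Using the resistance-network approach (series):
R_softwood = L/(kA) = 0.08/(0.13×17.8) = 0.03457 K/W
R_plasterboard = L/(kA) = 0.16/(0.164×17.8) = 0.05481 K/W
Sum of known resistances R_other = 0.08938 K/W
Total R = ΔT/Q = 20/83.3 = 0.2401 K/W
R_glass-fibre batt = R_total − R_other = 0.1507 K/W
k = L/(R·A) = 0.115/(0.1507×17.8)

k ≈ 0.0429 W/(m·K)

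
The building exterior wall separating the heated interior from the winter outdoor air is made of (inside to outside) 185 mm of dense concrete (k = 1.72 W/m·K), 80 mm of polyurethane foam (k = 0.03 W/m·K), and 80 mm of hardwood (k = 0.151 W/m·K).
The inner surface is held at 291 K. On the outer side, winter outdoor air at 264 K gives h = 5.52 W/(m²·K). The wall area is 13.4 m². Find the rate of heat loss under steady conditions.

Q ≈ 104 W

Treating each layer as a thermal resistance in series:
R_dense concrete = L/(kA) = 0.185/(1.72×13.4) = 0.008027 K/W
R_polyurethane foam = L/(kA) = 0.08/(0.03×13.4) = 0.199 K/W
R_hardwood = L/(kA) = 0.08/(0.151×13.4) = 0.03954 K/W
R_outer film = 1/(h_o·A) = 1/(5.52×13.4) = 0.01352 K/W
R_total = 0.2601 K/W
Q = ΔT / R_total = 27 / 0.2601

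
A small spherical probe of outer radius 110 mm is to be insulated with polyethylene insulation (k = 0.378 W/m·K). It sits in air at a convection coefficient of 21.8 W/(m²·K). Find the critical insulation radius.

r_cr ≈ 34.7 mm

For a sphere r_cr = 2k/h = 2×0.378/21.8
r_cr = 34.7 mm; since the bare radius (110 mm) is above r_cr, any added insulation will reduce heat loss.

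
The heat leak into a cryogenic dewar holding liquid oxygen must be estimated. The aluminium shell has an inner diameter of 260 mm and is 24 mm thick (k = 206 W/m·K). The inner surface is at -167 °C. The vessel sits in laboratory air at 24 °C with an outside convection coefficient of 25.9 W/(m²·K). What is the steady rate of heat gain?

For a spherical shell R = (1/r₁ − 1/r₂)/(4πk); film R = 1/(h·4πr²). In series:
R_aluminium shell = (1/0.13 − 1/0.154)/(4π×206) = 4.631×10^-4 K/W
R_outer film = 1/(h·4πr_o²) = 1/(25.9×4π×0.154²) = 0.1296 K/W
R_total = 0.13 K/W
Q = ΔT/R_total = 191/0.13

Q ≈ 1470 W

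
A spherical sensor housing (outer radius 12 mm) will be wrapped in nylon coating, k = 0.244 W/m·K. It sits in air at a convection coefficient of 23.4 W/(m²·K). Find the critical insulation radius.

For a sphere r_cr = 2k/h = 2×0.244/23.4
r_cr = 20.9 mm; since the bare radius (12 mm) is below r_cr, adding a thin layer of insulation will *increase* heat loss.

r_cr ≈ 20.9 mm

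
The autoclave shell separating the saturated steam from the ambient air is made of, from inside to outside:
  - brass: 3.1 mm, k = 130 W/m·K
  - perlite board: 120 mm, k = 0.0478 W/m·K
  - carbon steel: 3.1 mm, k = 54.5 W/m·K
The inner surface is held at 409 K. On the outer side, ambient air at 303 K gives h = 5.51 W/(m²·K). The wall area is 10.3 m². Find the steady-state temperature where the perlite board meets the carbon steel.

Series thermal resistances:
R_brass = L/(kA) = 0.0031/(130×10.3) = 2.315×10^-6 K/W
R_perlite board = L/(kA) = 0.12/(0.0478×10.3) = 0.2437 K/W
R_carbon steel = L/(kA) = 0.0031/(54.5×10.3) = 5.522×10^-6 K/W
R_outer film = 1/(h_o·A) = 1/(5.51×10.3) = 0.01762 K/W
R_total = 0.2614 K/W;  Q = ΔT/R_total = 106/0.2614 = 405.6 W
T_interface = T_inner − Q·ΣR(inner→interface) = 409 − 406×0.2437

T ≈ 310 K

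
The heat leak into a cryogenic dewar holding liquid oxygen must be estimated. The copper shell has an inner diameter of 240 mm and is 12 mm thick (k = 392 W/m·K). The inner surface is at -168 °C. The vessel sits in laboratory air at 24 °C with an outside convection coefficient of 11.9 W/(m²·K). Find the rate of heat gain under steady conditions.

For a spherical shell R = (1/r₁ − 1/r₂)/(4πk); film R = 1/(h·4πr²). In series:
R_copper shell = (1/0.12 − 1/0.132)/(4π×392) = 1.538×10^-4 K/W
R_outer film = 1/(h·4πr_o²) = 1/(11.9×4π×0.132²) = 0.3838 K/W
R_total = 0.3839 K/W
Q = ΔT/R_total = 192/0.3839

Q ≈ 500 W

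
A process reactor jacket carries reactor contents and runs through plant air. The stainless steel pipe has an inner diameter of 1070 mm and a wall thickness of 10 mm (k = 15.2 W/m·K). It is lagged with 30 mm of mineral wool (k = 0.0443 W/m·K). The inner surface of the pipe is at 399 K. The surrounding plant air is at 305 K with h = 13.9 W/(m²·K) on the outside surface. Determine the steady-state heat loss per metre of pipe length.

q′ ≈ 442 W/m

Per-layer cylindrical resistances, series-summed:
R_stainless steel pipe wall = ln(545/535)/(2π×15.2×1) = 1.939×10^-4 K/W
R_mineral wool = ln(575/545)/(2π×0.0443×1) = 0.1925 K/W
R_outer film = 1/(h_o·2πr_oL) = 1/(13.9×2π×0.575×1) = 0.01991 K/W
R_total = 0.2126 K/W
Q = ΔT/R_total = 94/0.2126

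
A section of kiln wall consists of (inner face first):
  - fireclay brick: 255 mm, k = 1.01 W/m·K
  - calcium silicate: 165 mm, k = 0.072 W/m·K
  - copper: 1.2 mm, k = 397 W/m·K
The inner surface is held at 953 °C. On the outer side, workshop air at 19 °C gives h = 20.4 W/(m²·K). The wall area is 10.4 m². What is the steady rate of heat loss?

Series thermal resistances:
R_fireclay brick = L/(kA) = 0.255/(1.01×10.4) = 0.02428 K/W
R_calcium silicate = L/(kA) = 0.165/(0.072×10.4) = 0.2204 K/W
R_copper = L/(kA) = 0.0012/(397×10.4) = 2.906×10^-7 K/W
R_outer film = 1/(h_o·A) = 1/(20.4×10.4) = 0.004713 K/W
R_total = 0.2493 K/W
Q = ΔT / R_total = 934 / 0.2493

Q ≈ 3750 W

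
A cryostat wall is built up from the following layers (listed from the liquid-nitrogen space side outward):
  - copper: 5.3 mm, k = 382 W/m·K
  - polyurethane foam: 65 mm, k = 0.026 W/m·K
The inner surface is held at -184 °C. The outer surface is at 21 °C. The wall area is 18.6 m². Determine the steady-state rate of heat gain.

Model the wall as resistances in series:
R_copper = L/(kA) = 0.0053/(382×18.6) = 7.459×10^-7 K/W
R_polyurethane foam = L/(kA) = 0.065/(0.026×18.6) = 0.1344 K/W
R_total = 0.1344 K/W
Q = ΔT / R_total = 205 / 0.1344

Q ≈ 1530 W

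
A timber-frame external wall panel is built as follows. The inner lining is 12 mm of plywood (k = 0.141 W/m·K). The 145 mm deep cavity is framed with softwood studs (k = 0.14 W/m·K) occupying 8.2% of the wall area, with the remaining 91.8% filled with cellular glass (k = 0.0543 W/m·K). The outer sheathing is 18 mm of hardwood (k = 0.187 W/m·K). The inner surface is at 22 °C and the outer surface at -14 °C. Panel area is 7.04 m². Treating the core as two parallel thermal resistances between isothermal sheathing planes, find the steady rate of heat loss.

Sheathing layers in series; stud and cavity paths in parallel between them.
R_inner = 0.012/(0.141×7.04) = 0.01209 K/W
R_stud  = 0.145/(0.14×0.082×7.04) = 1.794 K/W
R_cav   = 0.145/(0.0543×0.918×7.04) = 0.4132 K/W
1/R_core = 1/R_stud + 1/R_cav → R_core = 0.3358 K/W
R_outer = 0.018/(0.187×7.04) = 0.01367 K/W
R_total = 0.3616 K/W
Q = ΔT/R_total = 36/0.3616

Q ≈ 99.6 W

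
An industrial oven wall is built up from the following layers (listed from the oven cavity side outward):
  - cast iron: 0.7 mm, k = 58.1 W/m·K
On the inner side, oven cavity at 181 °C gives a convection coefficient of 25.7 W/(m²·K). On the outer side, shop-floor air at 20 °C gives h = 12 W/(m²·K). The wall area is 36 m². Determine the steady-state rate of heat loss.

Treating each layer as a thermal resistance in series:
R_inner film = 1/(h_i·A) = 1/(25.7×36) = 0.001081 K/W
R_cast iron = L/(kA) = 0.0007/(58.1×36) = 3.347×10^-7 K/W
R_outer film = 1/(h_o·A) = 1/(12×36) = 0.002315 K/W
R_total = 0.003396 K/W
Q = ΔT / R_total = 161 / 0.003396

Q ≈ 47400 W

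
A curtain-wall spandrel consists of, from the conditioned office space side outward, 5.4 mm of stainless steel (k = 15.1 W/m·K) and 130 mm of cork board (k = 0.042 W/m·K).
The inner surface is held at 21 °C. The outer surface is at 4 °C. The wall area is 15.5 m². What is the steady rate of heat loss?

Q ≈ 85.1 W

Treating each layer as a thermal resistance in series:
R_stainless steel = L/(kA) = 0.0054/(15.1×15.5) = 2.307×10^-5 K/W
R_cork board = L/(kA) = 0.13/(0.042×15.5) = 0.1997 K/W
R_total = 0.1997 K/W
Q = ΔT / R_total = 17 / 0.1997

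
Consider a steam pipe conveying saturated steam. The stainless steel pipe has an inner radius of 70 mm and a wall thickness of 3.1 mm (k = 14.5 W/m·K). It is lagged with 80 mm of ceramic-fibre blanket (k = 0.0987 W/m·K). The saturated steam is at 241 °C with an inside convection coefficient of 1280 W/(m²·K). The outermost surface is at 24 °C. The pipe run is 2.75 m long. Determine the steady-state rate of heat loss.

Q ≈ 500 W

For a radial system each layer contributes R = ln(r_out/r_in)/(2πkL); films add R = 1/(hA).
R_inner film = 1/(h_i·2πr₁L) = 1/(1280×2π×0.07×2.75) = 6.459×10^-4 K/W
R_stainless steel pipe wall = ln(73.1/70)/(2π×14.5×2.75) = 1.73×10^-4 K/W
R_ceramic-fibre blanket = ln(153.1/73.1)/(2π×0.0987×2.75) = 0.4335 K/W
R_total = 0.4343 K/W
Q = ΔT/R_total = 217/0.4343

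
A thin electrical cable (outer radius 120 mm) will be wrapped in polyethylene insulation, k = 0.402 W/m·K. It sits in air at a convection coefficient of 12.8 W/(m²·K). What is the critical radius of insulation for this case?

r_cr ≈ 31.4 mm

For a cylinder r_cr = k/h = 0.402/12.8
r_cr = 31.4 mm; since the bare radius (120 mm) is above r_cr, any added insulation will reduce heat loss.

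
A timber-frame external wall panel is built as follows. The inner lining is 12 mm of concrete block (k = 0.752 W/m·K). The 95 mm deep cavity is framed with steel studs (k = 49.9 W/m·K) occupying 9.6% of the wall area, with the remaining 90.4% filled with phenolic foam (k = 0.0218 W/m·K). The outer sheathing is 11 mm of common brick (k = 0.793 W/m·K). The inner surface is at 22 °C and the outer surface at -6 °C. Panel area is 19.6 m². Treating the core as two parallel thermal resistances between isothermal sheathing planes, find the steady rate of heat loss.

Q ≈ 11100 W

Sheathing layers in series; stud and cavity paths in parallel between them.
R_inner = 0.012/(0.752×19.6) = 8.142×10^-4 K/W
R_stud  = 0.095/(49.9×0.096×19.6) = 0.001012 K/W
R_cav   = 0.095/(0.0218×0.904×19.6) = 0.2459 K/W
1/R_core = 1/R_stud + 1/R_cav → R_core = 0.001008 K/W
R_outer = 0.011/(0.793×19.6) = 7.077×10^-4 K/W
R_total = 0.00253 K/W
Q = ΔT/R_total = 28/0.00253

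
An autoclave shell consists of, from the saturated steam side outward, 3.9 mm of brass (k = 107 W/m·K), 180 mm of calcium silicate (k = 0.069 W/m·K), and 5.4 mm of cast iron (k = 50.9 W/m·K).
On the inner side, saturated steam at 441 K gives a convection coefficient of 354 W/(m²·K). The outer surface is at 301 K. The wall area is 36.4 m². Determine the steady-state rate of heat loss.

Series thermal resistances:
R_inner film = 1/(h_i·A) = 1/(354×36.4) = 7.761×10^-5 K/W
R_brass = L/(kA) = 0.0039/(107×36.4) = 1.001×10^-6 K/W
R_calcium silicate = L/(kA) = 0.18/(0.069×36.4) = 0.07167 K/W
R_cast iron = L/(kA) = 0.0054/(50.9×36.4) = 2.915×10^-6 K/W
R_total = 0.07175 K/W
Q = ΔT / R_total = 140 / 0.07175

Q ≈ 1950 W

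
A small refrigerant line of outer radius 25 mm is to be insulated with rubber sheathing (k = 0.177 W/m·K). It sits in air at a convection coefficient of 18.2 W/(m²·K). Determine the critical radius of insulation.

For a cylinder r_cr = k/h = 0.177/18.2
r_cr = 9.73 mm; since the bare radius (25 mm) is above r_cr, any added insulation will reduce heat loss.

r_cr ≈ 9.73 mm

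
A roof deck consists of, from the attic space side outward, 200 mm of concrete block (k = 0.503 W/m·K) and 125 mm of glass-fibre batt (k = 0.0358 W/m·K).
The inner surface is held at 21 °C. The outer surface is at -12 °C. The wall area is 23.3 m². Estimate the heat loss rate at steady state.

Treating each layer as a thermal resistance in series:
R_concrete block = L/(kA) = 0.2/(0.503×23.3) = 0.01706 K/W
R_glass-fibre batt = L/(kA) = 0.125/(0.0358×23.3) = 0.1499 K/W
R_total = 0.1669 K/W
Q = ΔT / R_total = 33 / 0.1669

Q ≈ 198 W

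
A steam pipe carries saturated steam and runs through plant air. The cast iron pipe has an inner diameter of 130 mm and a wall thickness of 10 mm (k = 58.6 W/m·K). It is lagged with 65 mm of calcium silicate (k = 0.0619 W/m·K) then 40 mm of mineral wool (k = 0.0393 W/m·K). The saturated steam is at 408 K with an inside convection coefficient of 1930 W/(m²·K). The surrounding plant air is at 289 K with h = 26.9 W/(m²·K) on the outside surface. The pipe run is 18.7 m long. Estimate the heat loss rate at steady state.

Treating each annulus and film as a series resistance:
R_inner film = 1/(h_i·2πr₁L) = 1/(1930×2π×0.065×18.7) = 6.784×10^-5 K/W
R_cast iron pipe wall = ln(75/65)/(2π×58.6×18.7) = 2.078×10^-5 K/W
R_calcium silicate = ln(140/75)/(2π×0.0619×18.7) = 0.08582 K/W
R_mineral wool = ln(180/140)/(2π×0.0393×18.7) = 0.05443 K/W
R_outer film = 1/(h_o·2πr_oL) = 1/(26.9×2π×0.18×18.7) = 0.001758 K/W
R_total = 0.1421 K/W
Q = ΔT/R_total = 119/0.1421

Q ≈ 837 W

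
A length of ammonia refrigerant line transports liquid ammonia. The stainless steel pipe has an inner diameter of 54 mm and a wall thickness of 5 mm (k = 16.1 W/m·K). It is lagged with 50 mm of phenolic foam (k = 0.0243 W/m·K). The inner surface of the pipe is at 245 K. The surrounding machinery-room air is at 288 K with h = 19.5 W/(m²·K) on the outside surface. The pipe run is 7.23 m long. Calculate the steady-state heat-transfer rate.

Treating each annulus and film as a series resistance:
R_stainless steel pipe wall = ln(32/27)/(2π×16.1×7.23) = 2.323×10^-4 K/W
R_phenolic foam = ln(82/32)/(2π×0.0243×7.23) = 0.8524 K/W
R_outer film = 1/(h_o·2πr_oL) = 1/(19.5×2π×0.082×7.23) = 0.01377 K/W
R_total = 0.8664 K/W
Q = ΔT/R_total = 43/0.8664

Q ≈ 49.6 W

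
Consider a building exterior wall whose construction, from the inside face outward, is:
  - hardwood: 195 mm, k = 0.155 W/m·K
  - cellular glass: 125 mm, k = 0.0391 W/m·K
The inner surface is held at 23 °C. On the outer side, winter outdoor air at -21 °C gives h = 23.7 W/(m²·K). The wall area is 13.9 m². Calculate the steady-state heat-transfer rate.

Series thermal resistances:
R_hardwood = L/(kA) = 0.195/(0.155×13.9) = 0.09051 K/W
R_cellular glass = L/(kA) = 0.125/(0.0391×13.9) = 0.23 K/W
R_outer film = 1/(h_o·A) = 1/(23.7×13.9) = 0.003036 K/W
R_total = 0.3235 K/W
Q = ΔT / R_total = 44 / 0.3235

Q ≈ 136 W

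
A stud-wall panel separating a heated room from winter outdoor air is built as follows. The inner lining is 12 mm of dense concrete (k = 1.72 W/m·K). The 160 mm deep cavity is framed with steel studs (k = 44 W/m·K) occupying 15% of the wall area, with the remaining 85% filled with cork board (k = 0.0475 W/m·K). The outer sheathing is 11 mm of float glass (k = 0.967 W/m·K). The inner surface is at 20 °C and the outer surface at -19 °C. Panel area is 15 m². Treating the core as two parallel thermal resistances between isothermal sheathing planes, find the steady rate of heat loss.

Sheathing layers in series; stud and cavity paths in parallel between them.
R_inner = 0.012/(1.72×15) = 4.651×10^-4 K/W
R_stud  = 0.16/(44×0.15×15) = 0.001616 K/W
R_cav   = 0.16/(0.0475×0.85×15) = 0.2642 K/W
1/R_core = 1/R_stud + 1/R_cav → R_core = 0.001606 K/W
R_outer = 0.011/(0.967×15) = 7.584×10^-4 K/W
R_total = 0.00283 K/W
Q = ΔT/R_total = 39/0.00283

Q ≈ 13800 W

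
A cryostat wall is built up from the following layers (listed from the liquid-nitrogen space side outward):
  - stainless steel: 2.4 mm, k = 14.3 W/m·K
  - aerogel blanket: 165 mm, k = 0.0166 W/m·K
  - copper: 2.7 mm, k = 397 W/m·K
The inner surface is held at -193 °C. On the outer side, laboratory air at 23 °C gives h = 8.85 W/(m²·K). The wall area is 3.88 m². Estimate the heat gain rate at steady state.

Thermal resistances in series:
R_stainless steel = L/(kA) = 0.0024/(14.3×3.88) = 4.326×10^-5 K/W
R_aerogel blanket = L/(kA) = 0.165/(0.0166×3.88) = 2.562 K/W
R_copper = L/(kA) = 0.0027/(397×3.88) = 1.753×10^-6 K/W
R_outer film = 1/(h_o·A) = 1/(8.85×3.88) = 0.02912 K/W
R_total = 2.591 K/W
Q = ΔT / R_total = 216 / 2.591

Q ≈ 83.4 W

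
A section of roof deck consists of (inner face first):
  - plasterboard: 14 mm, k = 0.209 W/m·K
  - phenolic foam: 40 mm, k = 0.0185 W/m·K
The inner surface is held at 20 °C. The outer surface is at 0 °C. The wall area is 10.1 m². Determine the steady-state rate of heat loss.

Q ≈ 90.6 W

Treating each layer as a thermal resistance in series:
R_plasterboard = L/(kA) = 0.014/(0.209×10.1) = 0.006632 K/W
R_phenolic foam = L/(kA) = 0.04/(0.0185×10.1) = 0.2141 K/W
R_total = 0.2207 K/W
Q = ΔT / R_total = 20 / 0.2207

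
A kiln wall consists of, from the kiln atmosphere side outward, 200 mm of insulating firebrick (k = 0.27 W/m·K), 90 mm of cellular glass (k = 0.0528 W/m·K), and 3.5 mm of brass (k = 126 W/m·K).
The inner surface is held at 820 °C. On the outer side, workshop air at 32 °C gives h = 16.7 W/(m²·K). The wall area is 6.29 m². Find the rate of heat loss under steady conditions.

Thermal resistances in series:
R_insulating firebrick = L/(kA) = 0.2/(0.27×6.29) = 0.1178 K/W
R_cellular glass = L/(kA) = 0.09/(0.0528×6.29) = 0.271 K/W
R_brass = L/(kA) = 0.0035/(126×6.29) = 4.416×10^-6 K/W
R_outer film = 1/(h_o·A) = 1/(16.7×6.29) = 0.00952 K/W
R_total = 0.3983 K/W
Q = ΔT / R_total = 788 / 0.3983

Q ≈ 1980 W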